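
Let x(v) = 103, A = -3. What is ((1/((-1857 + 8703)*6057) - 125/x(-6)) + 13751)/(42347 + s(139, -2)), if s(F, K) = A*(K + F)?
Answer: 58725624650719/179109531036576 ≈ 0.32788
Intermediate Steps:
s(F, K) = -3*F - 3*K (s(F, K) = -3*(K + F) = -3*(F + K) = -3*F - 3*K)
((1/((-1857 + 8703)*6057) - 125/x(-6)) + 13751)/(42347 + s(139, -2)) = ((1/((-1857 + 8703)*6057) - 125/103) + 13751)/(42347 + (-3*139 - 3*(-2))) = (((1/6057)/6846 - 125*1/103) + 13751)/(42347 + (-417 + 6)) = (((1/6846)*(1/6057) - 125/103) + 13751)/(42347 - 411) = ((1/41466222 - 125/103) + 13751)/41936 = (-5183277647/4271020866 + 13751)*(1/41936) = (58725624650719/4271020866)*(1/41936) = 58725624650719/179109531036576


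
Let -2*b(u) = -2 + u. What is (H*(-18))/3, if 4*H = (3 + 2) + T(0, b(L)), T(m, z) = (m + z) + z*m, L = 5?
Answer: -21/4 ≈ -5.2500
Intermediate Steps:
b(u) = 1 - u/2 (b(u) = -(-2 + u)/2 = 1 - u/2)
T(m, z) = m + z + m*z (T(m, z) = (m + z) + m*z = m + z + m*z)
H = 7/8 (H = ((3 + 2) + (0 + (1 - 1/2*5) + 0*(1 - 1/2*5)))/4 = (5 + (0 + (1 - 5/2) + 0*(1 - 5/2)))/4 = (5 + (0 - 3/2 + 0*(-3/2)))/4 = (5 + (0 - 3/2 + 0))/4 = (5 - 3/2)/4 = (1/4)*(7/2) = 7/8 ≈ 0.87500)
(H*(-18))/3 = ((7/8)*(-18))/3 = -63/4*1/3 = -21/4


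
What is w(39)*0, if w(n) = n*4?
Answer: 0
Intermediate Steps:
w(n) = 4*n
w(39)*0 = (4*39)*0 = 156*0 = 0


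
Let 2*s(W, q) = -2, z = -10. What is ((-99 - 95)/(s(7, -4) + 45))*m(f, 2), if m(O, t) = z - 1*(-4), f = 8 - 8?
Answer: 291/11 ≈ 26.455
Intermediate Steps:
s(W, q) = -1 (s(W, q) = (½)*(-2) = -1)
f = 0
m(O, t) = -6 (m(O, t) = -10 - 1*(-4) = -10 + 4 = -6)
((-99 - 95)/(s(7, -4) + 45))*m(f, 2) = ((-99 - 95)/(-1 + 45))*(-6) = -194/44*(-6) = -194*1/44*(-6) = -97/22*(-6) = 291/11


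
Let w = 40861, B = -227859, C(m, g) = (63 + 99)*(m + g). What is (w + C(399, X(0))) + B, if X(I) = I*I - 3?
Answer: -122846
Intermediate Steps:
X(I) = -3 + I**2 (X(I) = I**2 - 3 = -3 + I**2)
C(m, g) = 162*g + 162*m (C(m, g) = 162*(g + m) = 162*g + 162*m)
(w + C(399, X(0))) + B = (40861 + (162*(-3 + 0**2) + 162*399)) - 227859 = (40861 + (162*(-3 + 0) + 64638)) - 227859 = (40861 + (162*(-3) + 64638)) - 227859 = (40861 + (-486 + 64638)) - 227859 = (40861 + 64152) - 227859 = 105013 - 227859 = -122846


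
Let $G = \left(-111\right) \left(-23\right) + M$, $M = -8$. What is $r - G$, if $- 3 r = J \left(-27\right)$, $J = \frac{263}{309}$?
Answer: $- \frac{261346}{103} \approx -2537.3$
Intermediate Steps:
$J = \frac{263}{309}$ ($J = 263 \cdot \frac{1}{309} = \frac{263}{309} \approx 0.85113$)
$G = 2545$ ($G = \left(-111\right) \left(-23\right) - 8 = 2553 - 8 = 2545$)
$r = \frac{789}{103}$ ($r = - \frac{\frac{263}{309} \left(-27\right)}{3} = \left(- \frac{1}{3}\right) \left(- \frac{2367}{103}\right) = \frac{789}{103} \approx 7.6602$)
$r - G = \frac{789}{103} - 2545 = - \frac{261346}{103}$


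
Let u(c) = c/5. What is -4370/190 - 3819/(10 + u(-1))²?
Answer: -150698/2401 ≈ -62.765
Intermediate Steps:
u(c) = c/5 (u(c) = c*(⅕) = c/5)
-4370/190 - 3819/(10 + u(-1))² = -4370/190 - 3819/(10 + (⅕)*(-1))² = -4370*1/190 - 3819/(10 - ⅕)² = -23 - 3819/((49/5)²) = -23 - 3819/2401/25 = -23 - 3819*25/2401 = -23 - 95475/2401 = -150698/2401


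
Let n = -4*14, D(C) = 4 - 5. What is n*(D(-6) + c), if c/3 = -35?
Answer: 5936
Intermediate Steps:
c = -105 (c = 3*(-35) = -105)
D(C) = -1
n = -56
n*(D(-6) + c) = -56*(-1 - 105) = -56*(-106) = 5936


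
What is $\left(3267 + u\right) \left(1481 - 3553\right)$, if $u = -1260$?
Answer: $-4158504$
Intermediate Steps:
$\left(3267 + u\right) \left(1481 - 3553\right) = \left(3267 - 1260\right) \left(1481 - 3553\right) = 2007 \left(-2072\right) = -4158504$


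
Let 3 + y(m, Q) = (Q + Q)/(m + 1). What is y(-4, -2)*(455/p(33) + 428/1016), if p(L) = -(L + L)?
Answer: 135635/12573 ≈ 10.788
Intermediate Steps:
p(L) = -2*L
y(m, Q) = -3 + 2*Q/(1 + m) (y(m, Q) = -3 + (Q + Q)/(m + 1) = -3 + (2*Q)/(1 + m) = -3 + 2*Q/(1 + m))
y(-4, -2)*(455/p(33) + 428/1016) = ((-3 - 3*(-4) + 2*(-2))/(1 - 4))*(455/((-2*33)) + 428/1016) = ((-3 + 12 - 4)/(-3))*(455/(-66) + 428*(1/1016)) = (-⅓*5)*(455*(-1/66) + 107/254) = -5*(-455/66 + 107/254)/3 = -5/3*(-27127/4191) = 135635/12573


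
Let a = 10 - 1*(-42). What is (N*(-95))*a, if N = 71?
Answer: -350740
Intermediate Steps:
a = 52 (a = 10 + 42 = 52)
(N*(-95))*a = (71*(-95))*52 = -6745*52 = -350740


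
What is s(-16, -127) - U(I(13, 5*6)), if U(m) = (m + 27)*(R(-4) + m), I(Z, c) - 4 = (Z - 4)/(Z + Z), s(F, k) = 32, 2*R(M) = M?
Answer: -28083/676 ≈ -41.543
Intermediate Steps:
R(M) = M/2
I(Z, c) = 4 + (-4 + Z)/(2*Z) (I(Z, c) = 4 + (Z - 4)/(Z + Z) = 4 + (-4 + Z)/((2*Z)) = 4 + (-4 + Z)*(1/(2*Z)) = 4 + (-4 + Z)/(2*Z))
U(m) = (-2 + m)*(27 + m) (U(m) = (m + 27)*((½)*(-4) + m) = (27 + m)*(-2 + m) = (-2 + m)*(27 + m))
s(-16, -127) - U(I(13, 5*6)) = 32 - (-54 + (9/2 - 2/13)² + 25*(9/2 - 2/13)) = 32 - (-54 + (113/26)² + 25*(113/26)) = 32 - (-54 + 12769/676 + 2825/26) = 32 - 1*49715/676 = 32 - 49715/676 = -28083/676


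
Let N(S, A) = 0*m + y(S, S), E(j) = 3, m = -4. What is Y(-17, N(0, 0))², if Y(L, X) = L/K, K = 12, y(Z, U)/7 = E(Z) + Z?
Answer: 289/144 ≈ 2.0069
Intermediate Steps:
y(Z, U) = 21 + 7*Z (y(Z, U) = 7*(3 + Z) = 21 + 7*Z)
N(S, A) = 21 + 7*S (N(S, A) = 0*(-4) + (21 + 7*S) = 0 + (21 + 7*S) = 21 + 7*S)
Y(L, X) = L/12
Y(-17, N(0, 0))² = ((1/12)*(-17))² = (-17/12)² = 289/144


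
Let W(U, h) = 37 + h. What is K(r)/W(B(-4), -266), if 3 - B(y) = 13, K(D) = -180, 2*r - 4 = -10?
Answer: 180/229 ≈ 0.78603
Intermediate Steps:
r = -3 (r = 2 + (½)*(-10) = 2 - 5 = -3)
B(y) = -10 (B(y) = 3 - 1*13 = 3 - 13 = -10)
K(r)/W(B(-4), -266) = -180/(37 - 266) = -180/(-229) = -180*(-1/229) = 180/229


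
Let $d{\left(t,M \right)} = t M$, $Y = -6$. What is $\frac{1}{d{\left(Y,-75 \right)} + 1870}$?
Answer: $\frac{1}{2320} \approx 0.00043103$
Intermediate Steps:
$d{\left(t,M \right)} = M t$
$\frac{1}{d{\left(Y,-75 \right)} + 1870} = \frac{1}{\left(-75\right) \left(-6\right) + 1870} = \frac{1}{450 + 1870} = \frac{1}{2320}$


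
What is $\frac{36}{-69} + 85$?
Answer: $\frac{1943}{23} \approx 84.478$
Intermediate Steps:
$\frac{36}{-69} + 85 = 36 \left(- \frac{1}{69}\right) + 85 = - \frac{12}{23} + 85 = \frac{1943}{23}$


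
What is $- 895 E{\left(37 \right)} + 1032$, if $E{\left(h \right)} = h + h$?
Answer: $-65198$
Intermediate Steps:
$E{\left(h \right)} = 2 h$
$- 895 E{\left(37 \right)} + 1032 = - 895 \cdot 2 \cdot 37 + 1032 = \left(-895\right) 74 + 1032 = -66230 + 1032 = -65198$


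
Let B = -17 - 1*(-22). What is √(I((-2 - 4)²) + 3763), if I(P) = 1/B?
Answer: 56*√30/5 ≈ 61.345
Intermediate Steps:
B = 5 (B = -17 + 22 = 5)
I(P) = ⅕ (I(P) = 1/5 = ⅕)
√(I((-2 - 4)²) + 3763) = √(⅕ + 3763) = √(18816/5) = 56*√30/5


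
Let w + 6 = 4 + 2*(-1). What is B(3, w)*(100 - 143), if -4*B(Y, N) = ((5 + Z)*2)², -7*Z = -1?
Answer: 55728/49 ≈ 1137.3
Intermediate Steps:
Z = ⅐ (Z = -⅐*(-1) = ⅐ ≈ 0.14286)
w = -4 (w = -6 + (4 + 2*(-1)) = -6 + (4 - 2) = -6 + 2 = -4)
B(Y, N) = -1296/49 (B(Y, N) = -4*(5 + ⅐)²/4 = -((36/7)*2)²/4 = -(72/7)²/4 = -¼*5184/49 = -1296/49)
B(3, w)*(100 - 143) = -1296*(100 - 143)/49 = -1296/49*(-43) = 55728/49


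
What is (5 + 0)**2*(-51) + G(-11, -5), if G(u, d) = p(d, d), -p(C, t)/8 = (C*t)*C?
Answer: -275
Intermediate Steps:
p(C, t) = -8*t*C**2 (p(C, t) = -8*C*t*C = -8*t*C**2)
G(u, d) = -8*d**3 (G(u, d) = -8*d*d**2 = -8*d**3)
(5 + 0)**2*(-51) + G(-11, -5) = (5 + 0)**2*(-51) - 8*(-5)**3 = 5**2*(-51) - 8*(-125) = 25*(-51) + 1000 = -1275 + 1000 = -275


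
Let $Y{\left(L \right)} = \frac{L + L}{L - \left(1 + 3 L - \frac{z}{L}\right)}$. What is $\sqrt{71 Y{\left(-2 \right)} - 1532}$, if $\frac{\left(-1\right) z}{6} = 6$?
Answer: $\frac{2 i \sqrt{170394}}{21} \approx 39.313 i$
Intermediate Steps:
$z = -36$ ($z = \left(-6\right) 6 = -36$)
$Y{\left(L \right)} = \frac{2 L}{-1 - \frac{36}{L} - 2 L}$ ($Y{\left(L \right)} = \frac{L + L}{L - \left(1 + 3 L + \frac{36}{L}\right)} = \frac{2 L}{L - \left(1 + 3 L + \frac{36}{L}\right)} = \frac{2 L}{-1 - \frac{36}{L} - 2 L}$)
$\sqrt{71 Y{\left(-2 \right)} - 1532} = \sqrt{71 \left(- \frac{2 \left(-2\right)^{2}}{36 - 2 + 2 \left(-2\right)^{2}}\right) - 1532} = \sqrt{71 \left(\left(-2\right) 4 \frac{1}{36 - 2 + 2 \cdot 4}\right) - 1532} = \sqrt{71 \left(\left(-2\right) 4 \frac{1}{36 - 2 + 8}\right) - 1532} = \sqrt{71 \left(\left(-2\right) 4 \cdot \frac{1}{42}\right) - 1532} = \sqrt{71 \left(- \frac{4}{21}\right) - 1532} = \sqrt{- \frac{284}{21} - 1532} = \sqrt{- \frac{32456}{21}} = \frac{2 i \sqrt{170394}}{21}$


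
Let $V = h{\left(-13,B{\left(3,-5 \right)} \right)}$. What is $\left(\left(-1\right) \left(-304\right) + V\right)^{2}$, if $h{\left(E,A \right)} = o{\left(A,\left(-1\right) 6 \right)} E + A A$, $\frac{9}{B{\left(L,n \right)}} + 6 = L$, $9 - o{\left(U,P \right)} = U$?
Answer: $24649$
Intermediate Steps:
$o{\left(U,P \right)} = 9 - U$
$B{\left(L,n \right)} = \frac{9}{-6 + L}$
$h{\left(E,A \right)} = A^{2} + E \left(9 - A\right)$ ($h{\left(E,A \right)} = \left(9 - A\right) E + A A = E \left(9 - A\right) + A^{2} = A^{2} + E \left(9 - A\right)$)
$V = -147$ ($V = \left(\frac{9}{-6 + 3}\right)^{2} - - 13 \left(-9 + \frac{9}{-6 + 3}\right) = \left(\frac{9}{-3}\right)^{2} - - 13 \left(-9 + \frac{9}{-3}\right) = \left(9 \left(- \frac{1}{3}\right)\right)^{2} - - 13 \left(-9 + 9 \left(- \frac{1}{3}\right)\right) = \left(-3\right)^{2} - - 13 \left(-9 - 3\right) = 9 - \left(-13\right) \left(-12\right) = 9 - 156 = -147$)
$\left(\left(-1\right) \left(-304\right) + V\right)^{2} = \left(\left(-1\right) \left(-304\right) - 147\right)^{2} = \left(304 - 147\right)^{2} = 157^{2} = 24649$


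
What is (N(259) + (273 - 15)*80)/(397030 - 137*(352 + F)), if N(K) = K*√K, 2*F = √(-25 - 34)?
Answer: 1919828224/32444240661 + 51623288*√259/69523372845 + 10138*I*√15281/69523372845 + 377024*I*√59/32444240661 ≈ 0.071123 + 0.00010729*I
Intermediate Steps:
F = I*√59/2 (F = √(-25 - 34)/2 = √(-59)/2 = (I*√59)/2 = I*√59/2 ≈ 3.8406*I)
N(K) = K^(3/2)
(N(259) + (273 - 15)*80)/(397030 - 137*(352 + F)) = (259^(3/2) + (273 - 15)*80)/(397030 - 137*(352 + I*√59/2)) = (259*√259 + 258*80)/(397030 + (-48224 - 137*I*√59/2)) = (259*√259 + 20640)/(348806 - 137*I*√59/2) = (20640 + 259*√259)/(348806 - 137*I*√59/2)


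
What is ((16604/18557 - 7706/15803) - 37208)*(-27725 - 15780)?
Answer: 6164918365307870/3808523 ≈ 1.6187e+9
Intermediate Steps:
((16604/18557 - 7706/15803) - 37208)*(-27725 - 15780) = ((16604*(1/18557) - 7706*1/15803) - 37208)*(-43505) = ((2372/2651 - 7706/15803) - 37208)*(-43505) = (17056110/41893753 - 37208)*(-43505) = -1558765705514/41893753*(-43505) = 6164918365307870/3808523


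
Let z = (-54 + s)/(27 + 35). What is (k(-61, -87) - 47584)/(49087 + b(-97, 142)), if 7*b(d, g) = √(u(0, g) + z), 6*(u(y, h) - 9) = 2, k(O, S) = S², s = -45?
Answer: -17901867403770/21960488946427 + 280105*√267654/21960488946427 ≈ -0.81518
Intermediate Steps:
u(y, h) = 28/3 (u(y, h) = 9 + (⅙)*2 = 9 + ⅓ = 28/3)
z = -99/62 (z = (-54 - 45)/(27 + 35) = -99/62 ≈ -1.5968)
b(d, g) = √267654/1302 (b(d, g) = √(28/3 - 99/62)/7 = √(1439/186)/7 = (√267654/186)/7 = √267654/1302)
(k(-61, -87) - 47584)/(49087 + b(-97, 142)) = ((-87)² - 47584)/(49087 + √267654/1302) = (7569 - 47584)/(49087 + √267654/1302) = -40015/(49087 + √267654/1302)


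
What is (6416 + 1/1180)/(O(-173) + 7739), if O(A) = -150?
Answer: 7570881/8955020 ≈ 0.84543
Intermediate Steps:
(6416 + 1/1180)/(O(-173) + 7739) = (6416 + 1/1180)/(-150 + 7739) = (6416 + 1/1180)/7589 = (7570881/1180)*(1/7589) = 7570881/8955020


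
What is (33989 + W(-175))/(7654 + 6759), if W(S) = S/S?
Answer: 33990/14413 ≈ 2.3583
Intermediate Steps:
W(S) = 1
(33989 + W(-175))/(7654 + 6759) = (33989 + 1)/(7654 + 6759) = 33990/14413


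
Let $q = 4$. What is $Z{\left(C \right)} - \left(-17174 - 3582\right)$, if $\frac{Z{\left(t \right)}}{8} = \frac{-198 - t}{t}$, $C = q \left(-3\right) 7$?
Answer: $\frac{145368}{7} \approx 20767.0$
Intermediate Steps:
$C = -84$ ($C = 4 \left(-3\right) 7 = \left(-12\right) 7 = -84$)
$Z{\left(t \right)} = \frac{8 \left(-198 - t\right)}{t}$ ($Z{\left(t \right)} = 8 \frac{-198 - t}{t} = \frac{8 \left(-198 - t\right)}{t}$)
$Z{\left(C \right)} - \left(-17174 - 3582\right) = \left(-8 - \frac{1584}{-84}\right) - \left(-17174 - 3582\right) = \left(-8 - - \frac{132}{7}\right) - -20756 = \left(-8 + \frac{132}{7}\right) + 20756 = \frac{76}{7} + 20756 = \frac{145368}{7}$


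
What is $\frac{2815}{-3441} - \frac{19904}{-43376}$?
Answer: $- \frac{3350861}{9328551} \approx -0.3592$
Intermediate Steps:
$\frac{2815}{-3441} - \frac{19904}{-43376} = 2815 \left(- \frac{1}{3441}\right) - - \frac{1244}{2711} = - \frac{2815}{3441} + \frac{1244}{2711} = - \frac{3350861}{9328551}$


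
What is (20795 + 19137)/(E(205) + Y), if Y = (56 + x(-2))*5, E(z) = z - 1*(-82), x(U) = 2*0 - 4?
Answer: 39932/547 ≈ 73.002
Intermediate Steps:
x(U) = -4 (x(U) = 0 - 4 = -4)
E(z) = 82 + z (E(z) = z + 82 = 82 + z)
Y = 260 (Y = (56 - 4)*5 = 52*5 = 260)
(20795 + 19137)/(E(205) + Y) = (20795 + 19137)/((82 + 205) + 260) = 39932/(287 + 260) = 39932/547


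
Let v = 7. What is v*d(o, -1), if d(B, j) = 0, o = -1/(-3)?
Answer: 0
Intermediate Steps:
o = ⅓ (o = -1*(-⅓) = ⅓ ≈ 0.33333)
v*d(o, -1) = 7*0 = 0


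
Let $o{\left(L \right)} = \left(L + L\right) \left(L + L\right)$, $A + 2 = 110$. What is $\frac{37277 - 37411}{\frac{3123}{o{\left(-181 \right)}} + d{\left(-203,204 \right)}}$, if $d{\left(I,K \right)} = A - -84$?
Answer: $- \frac{17559896}{25163571} \approx -0.69783$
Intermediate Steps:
$A = 108$ ($A = -2 + 110 = 108$)
$o{\left(L \right)} = 4 L^{2}$ ($o{\left(L \right)} = 2 L 2 L = 4 L^{2}$)
$d{\left(I,K \right)} = 192$ ($d{\left(I,K \right)} = 108 - -84 = 108 + 84 = 192$)
$\frac{37277 - 37411}{\frac{3123}{o{\left(-181 \right)}} + d{\left(-203,204 \right)}} = \frac{37277 - 37411}{\frac{3123}{4 \left(-181\right)^{2}} + 192} = - \frac{134}{\frac{3123}{4 \cdot 32761} + 192} = - \frac{134}{\frac{3123}{131044} + 192} = - \frac{134}{\frac{25163571}{131044}} = \left(-134\right) \frac{131044}{25163571} = - \frac{17559896}{25163571}$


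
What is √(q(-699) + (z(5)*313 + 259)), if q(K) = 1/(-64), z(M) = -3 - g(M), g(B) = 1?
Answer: 7*I*√1297/8 ≈ 31.512*I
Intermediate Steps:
z(M) = -4 (z(M) = -3 - 1*1 = -3 - 1 = -4)
q(K) = -1/64
√(q(-699) + (z(5)*313 + 259)) = √(-1/64 + (-4*313 + 259)) = √(-1/64 + (-1252 + 259)) = √(-1/64 - 993) = √(-63553/64) = 7*I*√1297/8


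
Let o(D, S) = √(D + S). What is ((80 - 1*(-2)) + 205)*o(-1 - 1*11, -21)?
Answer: 287*I*√33 ≈ 1648.7*I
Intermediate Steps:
((80 - 1*(-2)) + 205)*o(-1 - 1*11, -21) = ((80 - 1*(-2)) + 205)*√((-1 - 1*11) - 21) = ((80 + 2) + 205)*√((-1 - 11) - 21) = (82 + 205)*√(-12 - 21) = 287*√(-33) = 287*(I*√33) = 287*I*√33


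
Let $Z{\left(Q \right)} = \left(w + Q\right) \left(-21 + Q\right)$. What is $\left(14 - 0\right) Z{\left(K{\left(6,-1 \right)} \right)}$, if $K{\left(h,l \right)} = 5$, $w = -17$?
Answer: $2688$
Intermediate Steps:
$Z{\left(Q \right)} = \left(-21 + Q\right) \left(-17 + Q\right)$ ($Z{\left(Q \right)} = \left(-17 + Q\right) \left(-21 + Q\right) = \left(-21 + Q\right) \left(-17 + Q\right)$)
$\left(14 - 0\right) Z{\left(K{\left(6,-1 \right)} \right)} = \left(14 - 0\right) \left(357 + 5^{2} - 190\right) = \left(14 + 0\right) \left(357 + 25 - 190\right) = 14 \cdot 192 = 2688$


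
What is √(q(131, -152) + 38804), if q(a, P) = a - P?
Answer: 3*√4343 ≈ 197.70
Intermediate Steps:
√(q(131, -152) + 38804) = √((131 - 1*(-152)) + 38804) = √((131 + 152) + 38804) = √(283 + 38804) = √39087 = 3*√4343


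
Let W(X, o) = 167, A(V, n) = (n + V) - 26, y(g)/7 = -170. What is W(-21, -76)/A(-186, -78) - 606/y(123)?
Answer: -2299/34510 ≈ -0.066618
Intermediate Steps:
y(g) = -1190 (y(g) = 7*(-170) = -1190)
A(V, n) = -26 + V + n (A(V, n) = (V + n) - 26 = -26 + V + n)
W(-21, -76)/A(-186, -78) - 606/y(123) = 167/(-26 - 186 - 78) - 606/(-1190) = 167/(-290) - 606*(-1/1190) = 167*(-1/290) + 303/595 = -167/290 + 303/595 = -2299/34510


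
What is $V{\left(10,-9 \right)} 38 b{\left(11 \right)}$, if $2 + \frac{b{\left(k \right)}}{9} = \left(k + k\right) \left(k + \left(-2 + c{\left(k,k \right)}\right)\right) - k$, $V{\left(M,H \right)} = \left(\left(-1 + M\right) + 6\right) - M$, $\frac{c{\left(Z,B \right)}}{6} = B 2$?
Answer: $5282190$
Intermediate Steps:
$c{\left(Z,B \right)} = 12 B$ ($c{\left(Z,B \right)} = 6 B 2 = 6 \cdot 2 B = 12 B$)
$V{\left(M,H \right)} = 5$ ($V{\left(M,H \right)} = \left(5 + M\right) - M = 5$)
$b{\left(k \right)} = -18 - 9 k + 18 k \left(-2 + 13 k\right)$ ($b{\left(k \right)} = -18 + 9 \left(\left(k + k\right) \left(k + \left(-2 + 12 k\right)\right) - k\right) = -18 + 9 \left(2 k \left(-2 + 13 k\right) - k\right) = -18 + 9 \left(- k + 2 k \left(-2 + 13 k\right)\right) = -18 + \left(- 9 k + 18 k \left(-2 + 13 k\right)\right) = -18 - 9 k + 18 k \left(-2 + 13 k\right)$)
$V{\left(10,-9 \right)} 38 b{\left(11 \right)} = 5 \cdot 38 \left(-18 - 495 + 234 \cdot 11^{2}\right) = 190 \left(-18 - 495 + 234 \cdot 121\right) = 190 \left(-18 - 495 + 28314\right) = 190 \cdot 27801 = 5282190$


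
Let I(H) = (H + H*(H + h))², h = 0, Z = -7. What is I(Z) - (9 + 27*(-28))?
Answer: 2511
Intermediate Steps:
I(H) = (H + H²)² (I(H) = (H + H*(H + 0))² = (H + H*H)² = (H + H²)²)
I(Z) - (9 + 27*(-28)) = (-7)²*(1 - 7)² - (9 + 27*(-28)) = 49*(-6)² - (9 - 756) = 49*36 - 1*(-747) = 1764 + 747 = 2511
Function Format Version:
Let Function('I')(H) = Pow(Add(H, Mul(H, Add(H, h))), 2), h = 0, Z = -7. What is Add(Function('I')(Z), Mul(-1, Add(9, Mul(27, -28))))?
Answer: 2511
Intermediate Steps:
Function('I')(H) = Pow(Add(H, Pow(H, 2)), 2) (Function('I')(H) = Pow(Add(H, Mul(H, Add(H, 0))), 2) = Pow(Add(H, Mul(H, H)), 2) = Pow(Add(H, Pow(H, 2)), 2))
Add(Function('I')(Z), Mul(-1, Add(9, Mul(27, -28)))) = Add(Mul(Pow(-7, 2), Pow(Add(1, -7), 2)), Mul(-1, Add(9, Mul(27, -28)))) = Add(Mul(49, Pow(-6, 2)), Mul(-1, Add(9, -756))) = Add(Mul(49, 36), Mul(-1, -747)) = Add(1764, 747) = 2511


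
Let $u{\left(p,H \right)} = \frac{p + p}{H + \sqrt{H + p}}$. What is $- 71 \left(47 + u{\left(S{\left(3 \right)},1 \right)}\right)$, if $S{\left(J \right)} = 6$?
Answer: $-3195 - 142 \sqrt{7} \approx -3570.7$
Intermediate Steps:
$u{\left(p,H \right)} = \frac{2 p}{H + \sqrt{H + p}}$
$- 71 \left(47 + u{\left(S{\left(3 \right)},1 \right)}\right) = - 71 \left(47 + 2 \cdot 6 \frac{1}{1 + \sqrt{1 + 6}}\right) = - 71 \left(47 + 2 \cdot 6 \frac{1}{1 + \sqrt{7}}\right) = - 71 \left(47 + \frac{12}{1 + \sqrt{7}}\right) = -3337 - \frac{852}{1 + \sqrt{7}}$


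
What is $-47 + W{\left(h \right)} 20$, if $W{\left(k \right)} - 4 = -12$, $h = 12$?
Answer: $-207$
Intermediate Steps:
$W{\left(k \right)} = -8$ ($W{\left(k \right)} = 4 - 12 = -8$)
$-47 + W{\left(h \right)} 20 = -47 - 160 = -207$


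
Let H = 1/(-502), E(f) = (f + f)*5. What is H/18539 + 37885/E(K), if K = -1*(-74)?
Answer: 35257970679/688686772 ≈ 51.196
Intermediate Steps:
K = 74
E(f) = 10*f (E(f) = (2*f)*5 = 10*f)
H = -1/502 ≈ -0.0019920
H/18539 + 37885/E(K) = -1/502/18539 + 37885/((10*74)) = -1/502*1/18539 + 37885/740 = -1/9306578 + 37885*(1/740) = -1/9306578 + 7577/148 = 35257970679/688686772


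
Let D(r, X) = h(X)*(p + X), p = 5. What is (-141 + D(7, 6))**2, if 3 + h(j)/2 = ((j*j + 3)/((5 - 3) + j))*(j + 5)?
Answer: 15139881/16 ≈ 9.4624e+5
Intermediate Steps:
h(j) = -6 + 2*(3 + j**2)*(5 + j)/(2 + j) (h(j) = -6 + 2*(((j*j + 3)/((5 - 3) + j))*(j + 5)) = -6 + 2*(((j**2 + 3)/(2 + j))*(5 + j)) = -6 + 2*(((3 + j**2)/(2 + j))*(5 + j)) = -6 + 2*((3 + j**2)*(5 + j)/(2 + j)) = -6 + 2*(3 + j**2)*(5 + j)/(2 + j))
D(r, X) = 2*(5 + X)*(9 + X**3 + 5*X**2)/(2 + X) (D(r, X) = (2*(9 + X**3 + 5*X**2)/(2 + X))*(5 + X) = 2*(5 + X)*(9 + X**3 + 5*X**2)/(2 + X))
(-141 + D(7, 6))**2 = (-141 + 2*(5 + 6)*(9 + 6**3 + 5*6**2)/(2 + 6))**2 = (-141 + 2*11*(9 + 216 + 5*36)/8)**2 = (-141 + 2*(1/8)*11*(9 + 216 + 180))**2 = (-141 + 2*(1/8)*11*405)**2 = (-141 + 4455/4)**2 = (3891/4)**2 = 15139881/16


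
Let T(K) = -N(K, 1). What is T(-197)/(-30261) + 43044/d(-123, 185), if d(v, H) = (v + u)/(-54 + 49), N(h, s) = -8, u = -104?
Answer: 6512770604/6869247 ≈ 948.11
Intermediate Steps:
d(v, H) = 104/5 - v/5 (d(v, H) = (v - 104)/(-54 + 49) = (-104 + v)/(-5) = (-104 + v)*(-⅕) = 104/5 - v/5)
T(K) = 8 (T(K) = -1*(-8) = 8)
T(-197)/(-30261) + 43044/d(-123, 185) = 8/(-30261) + 43044/(104/5 - ⅕*(-123)) = 8*(-1/30261) + 43044/(104/5 + 123/5) = -8/30261 + 43044/(227/5) = -8/30261 + 43044*(5/227) = -8/30261 + 215220/227 = 6512770604/6869247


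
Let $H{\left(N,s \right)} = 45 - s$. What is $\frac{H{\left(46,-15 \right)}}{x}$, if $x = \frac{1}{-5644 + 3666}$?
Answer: $-118680$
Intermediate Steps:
$x = - \frac{1}{1978}$ ($x = \frac{1}{-1978} = - \frac{1}{1978} \approx -0.00050556$)
$\frac{H{\left(46,-15 \right)}}{x} = \frac{45 - -15}{- \frac{1}{1978}} = \left(45 + 15\right) \left(-1978\right) = 60 \left(-1978\right) = -118680$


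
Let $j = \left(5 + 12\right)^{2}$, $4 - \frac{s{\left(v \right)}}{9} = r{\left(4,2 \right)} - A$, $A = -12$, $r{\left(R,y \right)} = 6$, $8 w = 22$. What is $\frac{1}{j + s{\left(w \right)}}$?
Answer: $\frac{1}{163} \approx 0.006135$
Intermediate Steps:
$w = \frac{11}{4}$ ($w = \frac{1}{8} \cdot 22 = \frac{11}{4} \approx 2.75$)
$s{\left(v \right)} = -126$ ($s{\left(v \right)} = 36 - 9 \left(6 - -12\right) = 36 - 9 \left(6 + 12\right) = 36 - 162 = -126$)
$j = 289$ ($j = 17^{2} = 289$)
$\frac{1}{j + s{\left(w \right)}} = \frac{1}{289 - 126} = \frac{1}{163}$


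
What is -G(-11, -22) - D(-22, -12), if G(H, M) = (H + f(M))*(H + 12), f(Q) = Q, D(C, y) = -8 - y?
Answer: 29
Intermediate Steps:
G(H, M) = (12 + H)*(H + M) (G(H, M) = (H + M)*(H + 12) = (H + M)*(12 + H) = (12 + H)*(H + M))
-G(-11, -22) - D(-22, -12) = -((-11)² + 12*(-11) + 12*(-22) - 11*(-22)) - (-8 - 1*(-12)) = -(121 - 132 - 264 + 242) - (-8 + 12) = -1*(-33) - 1*4 = 33 - 4 = 29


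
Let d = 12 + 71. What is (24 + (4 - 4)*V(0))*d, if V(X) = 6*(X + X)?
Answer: 1992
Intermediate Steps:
V(X) = 12*X (V(X) = 6*(2*X) = 12*X)
d = 83
(24 + (4 - 4)*V(0))*d = (24 + (4 - 4)*(12*0))*83 = (24 + 0*0)*83 = (24 + 0)*83 = 24*83 = 1992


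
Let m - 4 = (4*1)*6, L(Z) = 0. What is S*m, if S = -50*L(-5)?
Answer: 0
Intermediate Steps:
m = 28 (m = 4 + (4*1)*6 = 4 + 4*6 = 4 + 24 = 28)
S = 0 (S = -50*0 = 0)
S*m = 0*28 = 0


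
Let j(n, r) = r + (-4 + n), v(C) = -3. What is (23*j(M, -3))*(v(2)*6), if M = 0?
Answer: 2898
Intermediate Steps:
j(n, r) = -4 + n + r
(23*j(M, -3))*(v(2)*6) = (23*(-4 + 0 - 3))*(-3*6) = (23*(-7))*(-18) = -161*(-18) = 2898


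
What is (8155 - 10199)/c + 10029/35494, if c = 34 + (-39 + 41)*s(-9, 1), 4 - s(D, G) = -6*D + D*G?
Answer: 9128891/212964 ≈ 42.866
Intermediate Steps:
s(D, G) = 4 + 6*D - D*G (s(D, G) = 4 - (-6*D + D*G) = 4 + (6*D - D*G) = 4 + 6*D - D*G)
c = -48 (c = 34 + (-39 + 41)*(4 + 6*(-9) - 1*(-9)*1) = 34 + 2*(4 - 54 + 9) = 34 + 2*(-41) = 34 - 82 = -48)
(8155 - 10199)/c + 10029/35494 = (8155 - 10199)/(-48) + 10029/35494 = -2044*(-1/48) + 10029*(1/35494) = 511/12 + 10029/35494 = 9128891/212964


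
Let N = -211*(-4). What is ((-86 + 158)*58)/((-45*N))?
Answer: -116/1055 ≈ -0.10995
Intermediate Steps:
N = 844
((-86 + 158)*58)/((-45*N)) = ((-86 + 158)*58)/((-45*844)) = (72*58)/(-37980) = 4176*(-1/37980) = -116/1055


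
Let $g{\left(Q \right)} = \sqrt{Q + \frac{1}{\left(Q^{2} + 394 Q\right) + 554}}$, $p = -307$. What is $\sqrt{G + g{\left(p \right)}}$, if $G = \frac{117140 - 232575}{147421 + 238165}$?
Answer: $\frac{\sqrt{-30448661981265437750 + 3888635515622380 i \sqrt{210013821830}}}{10085001830} \approx 2.9347 + 2.9852 i$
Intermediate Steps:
$G = - \frac{115435}{385586} \approx -0.29938$
$g{\left(Q \right)} = \sqrt{Q + \frac{1}{554 + Q^{2} + 394 Q}}$
$\sqrt{G + g{\left(p \right)}} = \sqrt{- \frac{115435}{385586} + \sqrt{\frac{1 - 307 \left(554 + \left(-307\right)^{2} + 394 \left(-307\right)\right)}{554 + \left(-307\right)^{2} + 394 \left(-307\right)}}} = \sqrt{- \frac{115435}{385586} + \sqrt{\frac{1 - 307 \left(554 + 94249 - 120958\right)}{554 + 94249 - 120958}}} = \sqrt{- \frac{115435}{385586} + \sqrt{\frac{1 - -8029585}{-26155}}} = \sqrt{- \frac{115435}{385586} + \sqrt{- \frac{1 + 8029585}{26155}}} = \sqrt{- \frac{115435}{385586} + \sqrt{\left(- \frac{1}{26155}\right) 8029586}} = \sqrt{- \frac{115435}{385586} + \sqrt{- \frac{8029586}{26155}}} = \sqrt{- \frac{115435}{385586} + \frac{i \sqrt{210013821830}}{26155}}$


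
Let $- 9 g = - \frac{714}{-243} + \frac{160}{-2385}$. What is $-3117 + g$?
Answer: $- \frac{120443855}{38637} \approx -3117.3$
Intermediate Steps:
$g = - \frac{12326}{38637}$ ($g = - \frac{- \frac{714}{-243} + \frac{160}{-2385}}{9} = - \frac{\left(-714\right) \left(- \frac{1}{243}\right) + 160 \left(- \frac{1}{2385}\right)}{9} = - \frac{\frac{238}{81} - \frac{32}{477}}{9} = \left(- \frac{1}{9}\right) \frac{12326}{4293} = - \frac{12326}{38637} \approx -0.31902$)
$-3117 + g = -3117 - \frac{12326}{38637} = - \frac{120443855}{38637}$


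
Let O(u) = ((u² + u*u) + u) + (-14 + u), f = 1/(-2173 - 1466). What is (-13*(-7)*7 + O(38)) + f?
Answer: 13053092/3639 ≈ 3587.0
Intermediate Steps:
f = -1/3639 (f = 1/(-3639) = -1/3639 ≈ -0.00027480)
O(u) = -14 + 2*u + 2*u² (O(u) = ((u² + u²) + u) + (-14 + u) = (2*u² + u) + (-14 + u) = (u + 2*u²) + (-14 + u) = -14 + 2*u + 2*u²)
(-13*(-7)*7 + O(38)) + f = (-13*(-7)*7 + (-14 + 2*38 + 2*38²)) - 1/3639 = (91*7 + (-14 + 76 + 2*1444)) - 1/3639 = (637 + (-14 + 76 + 2888)) - 1/3639 = (637 + 2950) - 1/3639 = 3587 - 1/3639 = 13053092/3639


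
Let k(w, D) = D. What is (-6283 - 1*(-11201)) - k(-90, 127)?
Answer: 4791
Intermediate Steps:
(-6283 - 1*(-11201)) - k(-90, 127) = (-6283 - 1*(-11201)) - 1*127 = (-6283 + 11201) - 127 = 4918 - 127 = 4791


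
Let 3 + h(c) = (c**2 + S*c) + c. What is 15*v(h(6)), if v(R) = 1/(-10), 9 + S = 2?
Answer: -3/2 ≈ -1.5000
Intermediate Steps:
S = -7 (S = -9 + 2 = -7)
h(c) = -3 + c**2 - 6*c (h(c) = -3 + ((c**2 - 7*c) + c) = -3 + (c**2 - 6*c) = -3 + c**2 - 6*c)
v(R) = -1/10
15*v(h(6)) = 15*(-1/10) = -3/2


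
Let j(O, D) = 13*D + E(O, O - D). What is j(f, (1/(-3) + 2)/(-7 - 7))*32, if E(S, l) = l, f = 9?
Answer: 1696/7 ≈ 242.29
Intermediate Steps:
j(O, D) = O + 12*D (j(O, D) = 13*D + (O - D) = O + 12*D)
j(f, (1/(-3) + 2)/(-7 - 7))*32 = (9 + 12*((1/(-3) + 2)/(-7 - 7)))*32 = (9 + 12*((-⅓ + 2)/(-14)))*32 = (9 + 12*((5/3)*(-1/14)))*32 = (9 + 12*(-5/42))*32 = (9 - 10/7)*32 = (53/7)*32 = 1696/7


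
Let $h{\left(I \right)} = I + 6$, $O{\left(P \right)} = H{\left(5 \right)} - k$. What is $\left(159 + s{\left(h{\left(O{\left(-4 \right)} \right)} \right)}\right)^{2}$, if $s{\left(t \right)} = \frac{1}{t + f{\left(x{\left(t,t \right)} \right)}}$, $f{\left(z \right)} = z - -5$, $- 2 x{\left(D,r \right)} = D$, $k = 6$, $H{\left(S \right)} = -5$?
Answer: $\frac{635209}{25} \approx 25408.0$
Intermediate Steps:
$x{\left(D,r \right)} = - \frac{D}{2}$
$f{\left(z \right)} = 5 + z$ ($f{\left(z \right)} = z + 5 = 5 + z$)
$O{\left(P \right)} = -11$ ($O{\left(P \right)} = -5 - 6 = -11$)
$h{\left(I \right)} = 6 + I$
$s{\left(t \right)} = \frac{1}{5 + \frac{t}{2}}$ ($s{\left(t \right)} = \frac{1}{t - \left(-5 + \frac{t}{2}\right)} = \frac{1}{5 + \frac{t}{2}}$)
$\left(159 + s{\left(h{\left(O{\left(-4 \right)} \right)} \right)}\right)^{2} = \left(159 + \frac{2}{10 + \left(6 - 11\right)}\right)^{2} = \left(159 + \frac{2}{10 - 5}\right)^{2} = \left(159 + \frac{2}{5}\right)^{2} = \left(\frac{797}{5}\right)^{2} = \frac{635209}{25}$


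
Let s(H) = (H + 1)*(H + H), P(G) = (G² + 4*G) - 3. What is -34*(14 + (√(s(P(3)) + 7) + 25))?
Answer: -1326 - 34*√691 ≈ -2219.8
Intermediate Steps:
P(G) = -3 + G² + 4*G
s(H) = 2*H*(1 + H) (s(H) = (1 + H)*(2*H) = 2*H*(1 + H))
-34*(14 + (√(s(P(3)) + 7) + 25)) = -34*(14 + (√(2*(-3 + 3² + 4*3)*(1 + (-3 + 3² + 4*3)) + 7) + 25)) = -34*(14 + (√(2*(-3 + 9 + 12)*(1 + (-3 + 9 + 12)) + 7) + 25)) = -34*(14 + (√(2*18*(1 + 18) + 7) + 25)) = -34*(14 + (√(2*18*19 + 7) + 25)) = -34*(14 + (√(684 + 7) + 25)) = -34*(14 + (√691 + 25)) = -34*(14 + (25 + √691)) = -34*(39 + √691) = -1326 - 34*√691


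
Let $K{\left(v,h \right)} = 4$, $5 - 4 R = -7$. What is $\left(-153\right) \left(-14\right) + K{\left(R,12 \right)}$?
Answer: $2146$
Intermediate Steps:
$R = 3$ ($R = \frac{5}{4} - - \frac{7}{4} = \frac{5}{4} + \frac{7}{4} = 3$)
$\left(-153\right) \left(-14\right) + K{\left(R,12 \right)} = \left(-153\right) \left(-14\right) + 4 = 2142 + 4 = 2146$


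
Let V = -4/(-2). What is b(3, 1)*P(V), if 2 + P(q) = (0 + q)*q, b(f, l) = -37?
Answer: -74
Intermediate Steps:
V = 2 (V = -4*(-1/2) = 2)
P(q) = -2 + q**2 (P(q) = -2 + (0 + q)*q = -2 + q*q = -2 + q**2)
b(3, 1)*P(V) = -37*(-2 + 2**2) = -37*(-2 + 4) = -37*2 = -74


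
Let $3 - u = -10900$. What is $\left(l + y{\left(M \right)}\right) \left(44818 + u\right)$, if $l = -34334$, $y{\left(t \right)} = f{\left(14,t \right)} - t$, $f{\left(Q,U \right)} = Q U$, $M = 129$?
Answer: $-1819680697$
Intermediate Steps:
$y{\left(t \right)} = 13 t$ ($y{\left(t \right)} = 14 t - t = 13 t$)
$u = 10903$ ($u = 3 - -10900 = 3 + 10900 = 10903$)
$\left(l + y{\left(M \right)}\right) \left(44818 + u\right) = \left(-34334 + 13 \cdot 129\right) \left(44818 + 10903\right) = \left(-34334 + 1677\right) 55721 = \left(-32657\right) 55721 = -1819680697$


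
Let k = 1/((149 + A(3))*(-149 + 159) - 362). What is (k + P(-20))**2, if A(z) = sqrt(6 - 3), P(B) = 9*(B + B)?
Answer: 17476449098465737/134849808588 + 190812130*sqrt(3)/33712452147 ≈ 1.2960e+5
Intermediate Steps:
P(B) = 18*B (P(B) = 9*(2*B) = 18*B)
A(z) = sqrt(3)
k = 1/(1128 + 10*sqrt(3)) (k = 1/((149 + sqrt(3))*(-149 + 159) - 362) = 1/((149 + sqrt(3))*10 - 362) = 1/((1490 + 10*sqrt(3)) - 362) = 1/(1128 + 10*sqrt(3)) ≈ 0.00087312)
(k + P(-20))**2 = ((94/106007 - 5*sqrt(3)/636042) + 18*(-20))**2 = ((94/106007 - 5*sqrt(3)/636042) - 360)**2 = (-38162426/106007 - 5*sqrt(3)/636042)**2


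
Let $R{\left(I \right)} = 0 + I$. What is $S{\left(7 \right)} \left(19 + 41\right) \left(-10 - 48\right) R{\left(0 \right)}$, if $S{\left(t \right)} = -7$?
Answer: $0$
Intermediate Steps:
$R{\left(I \right)} = I$
$S{\left(7 \right)} \left(19 + 41\right) \left(-10 - 48\right) R{\left(0 \right)} = - 7 \left(19 + 41\right) \left(-10 - 48\right) 0 = - 7 \cdot 60 \left(-58\right) 0 = \left(-7\right) \left(-3480\right) 0 = 24360 \cdot 0 = 0$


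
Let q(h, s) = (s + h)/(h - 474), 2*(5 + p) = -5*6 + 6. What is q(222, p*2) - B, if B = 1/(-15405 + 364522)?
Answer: -16408562/21994371 ≈ -0.74603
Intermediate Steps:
p = -17 (p = -5 + (-5*6 + 6)/2 = -5 + (-30 + 6)/2 = -5 + (½)*(-24) = -5 - 12 = -17)
q(h, s) = (h + s)/(-474 + h)
B = 1/349117 ≈ 2.8644e-6
q(222, p*2) - B = (222 - 17*2)/(-474 + 222) - 1*1/349117 = (222 - 34)/(-252) - 1/349117 = -1/252*188 - 1/349117 = -47/63 - 1/349117 = -16408562/21994371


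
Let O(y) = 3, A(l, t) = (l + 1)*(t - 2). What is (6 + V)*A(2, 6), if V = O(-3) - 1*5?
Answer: 48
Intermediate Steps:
A(l, t) = (1 + l)*(-2 + t)
V = -2 (V = 3 - 1*5 = 3 - 5 = -2)
(6 + V)*A(2, 6) = (6 - 2)*(-2 + 6 - 2*2 + 2*6) = 4*(-2 + 6 - 4 + 12) = 4*12 = 48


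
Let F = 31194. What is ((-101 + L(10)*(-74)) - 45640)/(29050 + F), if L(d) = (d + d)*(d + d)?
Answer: -75341/60244 ≈ -1.2506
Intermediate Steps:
L(d) = 4*d**2 (L(d) = (2*d)*(2*d) = 4*d**2)
((-101 + L(10)*(-74)) - 45640)/(29050 + F) = ((-101 + (4*10**2)*(-74)) - 45640)/(29050 + 31194) = ((-101 + (4*100)*(-74)) - 45640)/60244 = ((-101 + 400*(-74)) - 45640)*(1/60244) = ((-101 - 29600) - 45640)*(1/60244) = (-29701 - 45640)*(1/60244) = -75341*1/60244 = -75341/60244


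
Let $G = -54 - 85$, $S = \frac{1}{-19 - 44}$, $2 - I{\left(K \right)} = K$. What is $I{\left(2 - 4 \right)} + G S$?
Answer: $\frac{391}{63} \approx 6.2064$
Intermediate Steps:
$I{\left(K \right)} = 2 - K$
$S = - \frac{1}{63}$ ($S = \frac{1}{-63} = - \frac{1}{63} \approx -0.015873$)
$G = -139$ ($G = -54 - 85 = -139$)
$I{\left(2 - 4 \right)} + G S = \left(2 - \left(2 - 4\right)\right) - - \frac{139}{63} = \left(2 - -2\right) + \frac{139}{63} = \left(2 + 2\right) + \frac{139}{63} = 4 + \frac{139}{63} = \frac{391}{63}$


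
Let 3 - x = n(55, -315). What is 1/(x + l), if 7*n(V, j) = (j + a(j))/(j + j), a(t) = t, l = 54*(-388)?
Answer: -7/146644 ≈ -4.7735e-5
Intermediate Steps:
l = -20952
n(V, j) = ⅐ (n(V, j) = ((j + j)/(j + j))/7 = ((2*j)/((2*j)))/7 = ((2*j)*(1/(2*j)))/7 = (⅐)*1 = ⅐)
x = 20/7 (x = 3 - 1*⅐ = 3 - ⅐ = 20/7 ≈ 2.8571)
1/(x + l) = 1/(20/7 - 20952) = 1/(-146644/7) = -7/146644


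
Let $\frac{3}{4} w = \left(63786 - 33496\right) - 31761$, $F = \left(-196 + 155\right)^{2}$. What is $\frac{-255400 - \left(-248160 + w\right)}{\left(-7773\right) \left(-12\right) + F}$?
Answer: $- \frac{15836}{284871} \approx -0.05559$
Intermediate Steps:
$F = 1681$ ($F = \left(-41\right)^{2} = 1681$)
$w = - \frac{5884}{3}$ ($w = \frac{4 \left(\left(63786 - 33496\right) - 31761\right)}{3} = \frac{4 \left(30290 - 31761\right)}{3} = \frac{4}{3} \left(-1471\right) = - \frac{5884}{3} \approx -1961.3$)
$\frac{-255400 - \left(-248160 + w\right)}{\left(-7773\right) \left(-12\right) + F} = \frac{-255400 + \left(248160 - - \frac{5884}{3}\right)}{\left(-7773\right) \left(-12\right) + 1681} = \frac{-255400 + \left(248160 + \frac{5884}{3}\right)}{93276 + 1681} = \frac{-255400 + \frac{750364}{3}}{94957} = \left(- \frac{15836}{3}\right) \frac{1}{94957} = - \frac{15836}{284871}$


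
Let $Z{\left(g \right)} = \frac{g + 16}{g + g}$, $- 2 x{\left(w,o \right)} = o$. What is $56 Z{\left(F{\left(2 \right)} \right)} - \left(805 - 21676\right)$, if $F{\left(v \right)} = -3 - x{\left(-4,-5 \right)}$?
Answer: $\frac{228993}{11} \approx 20818.0$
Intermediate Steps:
$x{\left(w,o \right)} = - \frac{o}{2}$
$F{\left(v \right)} = - \frac{11}{2}$ ($F{\left(v \right)} = -3 - \left(- \frac{1}{2}\right) \left(-5\right) = -3 - \frac{5}{2} = - \frac{11}{2}$)
$Z{\left(g \right)} = \frac{16 + g}{2 g}$
$56 Z{\left(F{\left(2 \right)} \right)} - \left(805 - 21676\right) = 56 \frac{16 - \frac{11}{2}}{2 \left(- \frac{11}{2}\right)} - \left(805 - 21676\right) = 56 \cdot \frac{1}{2} \left(- \frac{2}{11}\right) \frac{21}{2} - -20871 = 56 \left(- \frac{21}{22}\right) + 20871 = - \frac{588}{11} + 20871 = \frac{228993}{11}$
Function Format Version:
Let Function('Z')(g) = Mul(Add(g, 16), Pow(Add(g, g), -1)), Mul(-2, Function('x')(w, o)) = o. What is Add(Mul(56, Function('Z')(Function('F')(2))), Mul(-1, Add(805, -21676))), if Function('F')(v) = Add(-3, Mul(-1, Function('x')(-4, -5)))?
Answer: Rational(228993, 11) ≈ 20818.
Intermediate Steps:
Function('x')(w, o) = Mul(Rational(-1, 2), o)
Function('F')(v) = Rational(-11, 2) (Function('F')(v) = Add(-3, Mul(-1, Mul(Rational(-1, 2), -5))) = Add(-3, Mul(-1, Rational(5, 2))) = Add(-3, Rational(-5, 2)) = Rational(-11, 2))
Function('Z')(g) = Mul(Rational(1, 2), Pow(g, -1), Add(16, g)) (Function('Z')(g) = Mul(Add(16, g), Pow(Mul(2, g), -1)) = Mul(Add(16, g), Mul(Rational(1, 2), Pow(g, -1))) = Mul(Rational(1, 2), Pow(g, -1), Add(16, g)))
Add(Mul(56, Function('Z')(Function('F')(2))), Mul(-1, Add(805, -21676))) = Add(Mul(56, Mul(Rational(1, 2), Pow(Rational(-11, 2), -1), Add(16, Rational(-11, 2)))), Mul(-1, Add(805, -21676))) = Add(Mul(56, Mul(Rational(1, 2), Rational(-2, 11), Rational(21, 2))), Mul(-1, -20871)) = Add(Mul(56, Rational(-21, 22)), 20871) = Add(Rational(-588, 11), 20871) = Rational(228993, 11)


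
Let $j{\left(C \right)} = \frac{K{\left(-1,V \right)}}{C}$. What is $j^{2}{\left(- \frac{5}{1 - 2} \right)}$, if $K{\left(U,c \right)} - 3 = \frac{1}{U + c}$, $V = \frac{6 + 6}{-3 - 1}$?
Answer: $\frac{121}{400} \approx 0.3025$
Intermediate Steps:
$V = -3$ ($V = \frac{12}{-4} = 12 \left(- \frac{1}{4}\right) = -3$)
$K{\left(U,c \right)} = 3 + \frac{1}{U + c}$
$j{\left(C \right)} = \frac{11}{4 C}$ ($j{\left(C \right)} = \frac{\frac{1}{-1 - 3} \left(1 + 3 \left(-1\right) + 3 \left(-3\right)\right)}{C} = \frac{\frac{1}{-4} \left(1 - 3 - 9\right)}{C} = \frac{\left(- \frac{1}{4}\right) \left(-11\right)}{C} = \frac{11}{4 C}$)
$j^{2}{\left(- \frac{5}{1 - 2} \right)} = \left(\frac{11}{4 \left(- \frac{5}{1 - 2}\right)}\right)^{2} = \left(\frac{11}{4 \left(- \frac{5}{-1}\right)}\right)^{2} = \left(\frac{11}{4 \left(\left(-5\right) \left(-1\right)\right)}\right)^{2} = \left(\frac{11}{4 \cdot 5}\right)^{2} = \left(\frac{11}{4} \cdot \frac{1}{5}\right)^{2} = \left(\frac{11}{20}\right)^{2} = \frac{121}{400}$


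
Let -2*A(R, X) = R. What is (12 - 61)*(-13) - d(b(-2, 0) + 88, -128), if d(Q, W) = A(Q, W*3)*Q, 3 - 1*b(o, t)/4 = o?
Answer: 6469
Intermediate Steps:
A(R, X) = -R/2
b(o, t) = 12 - 4*o
d(Q, W) = -Q²/2 (d(Q, W) = (-Q/2)*Q = -Q²/2)
(12 - 61)*(-13) - d(b(-2, 0) + 88, -128) = (12 - 61)*(-13) - (-1)*((12 - 4*(-2)) + 88)²/2 = -49*(-13) - (-1)*((12 + 8) + 88)²/2 = 637 - (-1)*(20 + 88)²/2 = 637 - (-1)*108²/2 = 637 - (-1)*11664/2 = 637 - 1*(-5832) = 637 + 5832 = 6469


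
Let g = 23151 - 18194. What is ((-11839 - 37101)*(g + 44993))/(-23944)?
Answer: 305569125/2993 ≈ 1.0209e+5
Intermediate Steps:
g = 4957
((-11839 - 37101)*(g + 44993))/(-23944) = ((-11839 - 37101)*(4957 + 44993))/(-23944) = -48940*49950*(-1/23944) = -2444553000*(-1/23944) = 305569125/2993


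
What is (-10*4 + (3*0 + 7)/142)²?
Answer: 32182929/20164 ≈ 1596.1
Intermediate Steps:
(-10*4 + (3*0 + 7)/142)² = (-40 + (0 + 7)*(1/142))² = (-40 + 7*(1/142))² = (-40 + 7/142)² = (-5673/142)² = 32182929/20164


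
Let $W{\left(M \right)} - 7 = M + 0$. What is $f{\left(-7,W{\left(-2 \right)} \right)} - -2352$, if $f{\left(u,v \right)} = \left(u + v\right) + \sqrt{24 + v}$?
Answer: $2350 + \sqrt{29} \approx 2355.4$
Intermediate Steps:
$W{\left(M \right)} = 7 + M$ ($W{\left(M \right)} = 7 + \left(M + 0\right) = 7 + M$)
$f{\left(u,v \right)} = u + v + \sqrt{24 + v}$
$f{\left(-7,W{\left(-2 \right)} \right)} - -2352 = \left(-7 + \left(7 - 2\right) + \sqrt{24 + \left(7 - 2\right)}\right) - -2352 = \left(-7 + 5 + \sqrt{24 + 5}\right) + 2352 = \left(-7 + 5 + \sqrt{29}\right) + 2352 = \left(-2 + \sqrt{29}\right) + 2352 = 2350 + \sqrt{29}$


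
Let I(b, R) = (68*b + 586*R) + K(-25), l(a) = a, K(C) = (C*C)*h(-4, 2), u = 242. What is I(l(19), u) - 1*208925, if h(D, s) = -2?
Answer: -67071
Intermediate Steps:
K(C) = -2*C² (K(C) = (C*C)*(-2) = C²*(-2) = -2*C²)
I(b, R) = -1250 + 68*b + 586*R (I(b, R) = (68*b + 586*R) - 2*(-25)² = (68*b + 586*R) - 2*625 = (68*b + 586*R) - 1250 = -1250 + 68*b + 586*R)
I(l(19), u) - 1*208925 = (-1250 + 68*19 + 586*242) - 1*208925 = (-1250 + 1292 + 141812) - 208925 = 141854 - 208925 = -67071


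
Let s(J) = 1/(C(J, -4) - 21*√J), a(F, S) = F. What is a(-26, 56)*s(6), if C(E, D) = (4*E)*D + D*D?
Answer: 1040/1877 - 273*√6/1877 ≈ 0.19781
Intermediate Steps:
C(E, D) = D² + 4*D*E (C(E, D) = 4*D*E + D² = D² + 4*D*E)
s(J) = 1/(16 - 21*√J - 16*J) (s(J) = 1/(-4*(-4 + 4*J) - 21*√J) = 1/((16 - 16*J) - 21*√J) = 1/(16 - 21*√J - 16*J))
a(-26, 56)*s(6) = -(-26)/(-16 + 16*6 + 21*√6) = -(-26)/(-16 + 96 + 21*√6) = -(-26)/(80 + 21*√6) = 26/(80 + 21*√6)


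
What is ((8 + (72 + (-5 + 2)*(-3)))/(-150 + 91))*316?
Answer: -28124/59 ≈ -476.68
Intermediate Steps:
((8 + (72 + (-5 + 2)*(-3)))/(-150 + 91))*316 = ((8 + (72 - 3*(-3)))/(-59))*316 = ((8 + (72 + 9))*(-1/59))*316 = ((8 + 81)*(-1/59))*316 = (89*(-1/59))*316 = -89/59*316 = -28124/59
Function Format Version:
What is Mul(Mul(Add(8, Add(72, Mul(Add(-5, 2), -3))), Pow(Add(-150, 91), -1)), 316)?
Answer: Rational(-28124, 59) ≈ -476.68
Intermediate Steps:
Mul(Mul(Add(8, Add(72, Mul(Add(-5, 2), -3))), Pow(Add(-150, 91), -1)), 316) = Mul(Mul(Add(8, Add(72, Mul(-3, -3))), Pow(-59, -1)), 316) = Mul(Mul(Add(8, Add(72, 9)), Rational(-1, 59)), 316) = Mul(Mul(Add(8, 81), Rational(-1, 59)), 316) = Mul(Mul(89, Rational(-1, 59)), 316) = Mul(Rational(-89, 59), 316) = Rational(-28124, 59)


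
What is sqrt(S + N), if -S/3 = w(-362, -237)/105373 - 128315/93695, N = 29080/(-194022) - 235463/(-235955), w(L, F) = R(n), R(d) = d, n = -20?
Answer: 22*sqrt(1383004114552061959007927637095685)/367469087166374445 ≈ 2.2265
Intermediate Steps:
w(L, F) = -20
N = 473456473/558298305 (N = 29080*(-1/194022) - 235463*(-1/235955) = -14540/97011 + 5743/5755 = 473456473/558298305 ≈ 0.84803)
S = 8113686237/1974584647 (S = -3*(-20/105373 - 128315/93695) = -3*(-20*1/105373 - 128315*1/93695) = -3*(-20/105373 - 25663/18739) = -3*(-2704562079/1974584647) = 8113686237/1974584647 ≈ 4.1091)
sqrt(S + N) = sqrt(8113686237/1974584647 + 473456473/558298305) = sqrt(5464737156027498316/1102407261499123335) = 22*sqrt(1383004114552061959007927637095685)/367469087166374445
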